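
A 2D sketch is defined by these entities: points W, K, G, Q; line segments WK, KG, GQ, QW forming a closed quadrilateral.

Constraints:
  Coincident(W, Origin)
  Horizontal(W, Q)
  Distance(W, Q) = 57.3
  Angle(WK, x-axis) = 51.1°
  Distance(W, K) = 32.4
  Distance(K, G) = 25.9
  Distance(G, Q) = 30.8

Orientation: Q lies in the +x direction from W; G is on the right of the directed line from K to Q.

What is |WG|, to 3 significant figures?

26.5

W is at the origin; W and Q share the same y with |WQ| = 57.3 and Q in +x, so Q = (57.3, 0). WK runs at 51.1° with |WK| = 32.4, so K = (20.3, 25.2). G is determined by |KG| = 25.9 and |GQ| = 30.8 together: it lies at the intersection of circle(K, 25.9) and circle(Q, 30.8). With |KQ| = 44.7, the foot of the radical line on KQ is 19.3 from K and the perpendicular offset is √(25.9² − 19.3²) = 17.3. Taking the right-of-KQ solution: G = (26.5, 0.0568).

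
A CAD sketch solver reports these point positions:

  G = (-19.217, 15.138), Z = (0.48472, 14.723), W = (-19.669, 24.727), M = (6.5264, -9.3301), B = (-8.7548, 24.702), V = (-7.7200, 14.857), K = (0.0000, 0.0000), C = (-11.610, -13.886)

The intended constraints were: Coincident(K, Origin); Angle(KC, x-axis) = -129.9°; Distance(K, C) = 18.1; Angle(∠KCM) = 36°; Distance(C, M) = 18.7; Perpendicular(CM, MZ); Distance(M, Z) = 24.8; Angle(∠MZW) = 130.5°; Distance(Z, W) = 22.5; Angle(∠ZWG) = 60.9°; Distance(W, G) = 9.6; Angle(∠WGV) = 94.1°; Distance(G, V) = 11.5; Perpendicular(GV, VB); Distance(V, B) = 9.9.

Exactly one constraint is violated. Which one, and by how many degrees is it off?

Perpendicular(GV, VB) — off by 7.40°.

K = (0.00, 0.00) ✓; KC at -129.9° ✓; |KC| = 18.10 ✓; ∠KCM = 36.00° ✓; |CM| = 18.70 ✓; ∠(CM, MZ) = 90.00° ✓; |MZ| = 24.80 ✓; ∠MZW = 130.5° ✓; |ZW| = 22.50 ✓; ∠ZWG = 60.90° ✓; |WG| = 9.600 ✓; ∠WGV = 94.10° ✓; |GV| = 11.50 ✓; ∠(GV, VB) = 97.40° ✗; |VB| = 9.899 ✓.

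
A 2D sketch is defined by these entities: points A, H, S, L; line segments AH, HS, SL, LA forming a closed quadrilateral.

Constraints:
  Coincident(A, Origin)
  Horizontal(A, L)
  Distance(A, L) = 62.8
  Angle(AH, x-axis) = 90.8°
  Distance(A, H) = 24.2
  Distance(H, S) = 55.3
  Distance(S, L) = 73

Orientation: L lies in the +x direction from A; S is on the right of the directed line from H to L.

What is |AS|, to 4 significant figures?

31.20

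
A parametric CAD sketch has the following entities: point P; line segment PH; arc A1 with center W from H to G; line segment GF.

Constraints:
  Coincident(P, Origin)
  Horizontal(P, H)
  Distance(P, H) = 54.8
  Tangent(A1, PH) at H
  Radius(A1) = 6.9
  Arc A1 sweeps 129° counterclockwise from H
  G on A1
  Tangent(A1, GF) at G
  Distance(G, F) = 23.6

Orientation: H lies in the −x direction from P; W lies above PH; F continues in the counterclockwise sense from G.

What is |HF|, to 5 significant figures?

31.068

On A1, H sits at bearing -90° from W; a 129° counterclockwise sweep puts G at bearing 39°, so G = W + 6.9·(cos 39°, sin 39°) = (-49.438, 11.242). A1 meets GF tangentially, so WG is at right angles to GF, so GF runs along (−sin 39°, cos 39°); with |GF| = 23.6, F = (-64.290, 29.583). Then |HF| = |F − H| = 31.068.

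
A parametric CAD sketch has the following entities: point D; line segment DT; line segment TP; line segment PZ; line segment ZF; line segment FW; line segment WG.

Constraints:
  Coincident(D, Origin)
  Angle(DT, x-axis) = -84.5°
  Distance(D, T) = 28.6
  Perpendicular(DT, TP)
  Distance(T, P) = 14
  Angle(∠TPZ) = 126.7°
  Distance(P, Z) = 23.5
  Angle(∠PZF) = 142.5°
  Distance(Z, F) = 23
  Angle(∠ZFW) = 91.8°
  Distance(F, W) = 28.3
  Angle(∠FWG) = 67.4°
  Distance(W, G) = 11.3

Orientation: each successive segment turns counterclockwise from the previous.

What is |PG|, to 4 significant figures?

33.49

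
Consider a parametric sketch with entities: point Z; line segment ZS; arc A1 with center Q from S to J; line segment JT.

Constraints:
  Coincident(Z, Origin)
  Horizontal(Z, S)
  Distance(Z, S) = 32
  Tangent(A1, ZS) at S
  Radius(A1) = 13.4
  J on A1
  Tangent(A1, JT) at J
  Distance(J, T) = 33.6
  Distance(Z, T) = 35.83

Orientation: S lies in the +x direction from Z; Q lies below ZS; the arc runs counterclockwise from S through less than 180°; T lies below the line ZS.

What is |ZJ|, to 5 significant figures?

21.481

Checks: ∠(QS, SZ) = 90.00° ✓; |QJ| = 13.40 ✓; ∠(QJ, JT) = 90.00° ✓; |JT| = 33.60 ✓; |ZT| = 35.83 ✓.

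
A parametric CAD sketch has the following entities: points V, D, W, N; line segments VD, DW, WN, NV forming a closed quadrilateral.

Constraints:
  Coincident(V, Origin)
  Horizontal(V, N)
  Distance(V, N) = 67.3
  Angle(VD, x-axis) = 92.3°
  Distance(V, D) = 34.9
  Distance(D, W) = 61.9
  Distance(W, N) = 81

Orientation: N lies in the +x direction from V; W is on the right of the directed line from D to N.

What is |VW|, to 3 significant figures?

28.1

Checks: |DW| = 61.90 ✓; |WN| = 81.00 ✓.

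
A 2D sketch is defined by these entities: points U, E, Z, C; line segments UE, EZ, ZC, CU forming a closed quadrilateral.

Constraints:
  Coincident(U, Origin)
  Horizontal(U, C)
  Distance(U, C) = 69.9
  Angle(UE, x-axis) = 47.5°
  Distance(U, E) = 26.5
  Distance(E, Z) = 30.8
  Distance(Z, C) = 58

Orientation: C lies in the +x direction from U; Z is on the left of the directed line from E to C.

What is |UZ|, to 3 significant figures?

57.1

Checks: |EZ| = 30.80 ✓; |ZC| = 58.00 ✓.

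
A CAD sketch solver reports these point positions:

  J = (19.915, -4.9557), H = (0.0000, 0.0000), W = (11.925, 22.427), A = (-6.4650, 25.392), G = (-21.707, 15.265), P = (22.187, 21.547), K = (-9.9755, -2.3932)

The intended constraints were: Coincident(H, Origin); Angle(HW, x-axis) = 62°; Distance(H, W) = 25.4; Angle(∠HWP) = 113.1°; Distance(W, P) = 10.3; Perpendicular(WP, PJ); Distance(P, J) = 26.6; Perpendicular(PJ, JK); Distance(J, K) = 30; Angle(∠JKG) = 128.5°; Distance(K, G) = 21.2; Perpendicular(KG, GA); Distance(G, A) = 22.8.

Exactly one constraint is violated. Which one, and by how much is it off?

Distance(G, A) = 22.8 — off by 4.50.

H = (0.00, 0.00) ✓; HW at 62.00° ✓; |HW| = 25.40 ✓; ∠HWP = 113.1° ✓; |WP| = 10.30 ✓; ∠(WP, PJ) = 90.00° ✓; |PJ| = 26.60 ✓; ∠(PJ, JK) = 90.00° ✓; |JK| = 30.00 ✓; ∠JKG = 128.5° ✓; |KG| = 21.20 ✓; ∠(KG, GA) = 90.00° ✓; |GA| = 18.30 ✗.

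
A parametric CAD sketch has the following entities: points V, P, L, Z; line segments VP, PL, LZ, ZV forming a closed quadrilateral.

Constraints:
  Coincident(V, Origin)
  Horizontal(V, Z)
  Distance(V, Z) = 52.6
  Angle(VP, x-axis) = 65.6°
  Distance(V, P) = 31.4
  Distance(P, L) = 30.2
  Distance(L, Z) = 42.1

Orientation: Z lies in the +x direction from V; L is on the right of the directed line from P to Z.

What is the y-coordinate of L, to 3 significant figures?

-1.51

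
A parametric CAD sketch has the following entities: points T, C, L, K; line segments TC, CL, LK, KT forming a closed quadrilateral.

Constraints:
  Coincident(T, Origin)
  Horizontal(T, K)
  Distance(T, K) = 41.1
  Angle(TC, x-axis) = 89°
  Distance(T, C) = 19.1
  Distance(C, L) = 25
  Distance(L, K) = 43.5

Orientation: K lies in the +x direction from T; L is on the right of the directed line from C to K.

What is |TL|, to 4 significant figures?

6.132

Checks: |CL| = 25.00 ✓; |LK| = 43.50 ✓.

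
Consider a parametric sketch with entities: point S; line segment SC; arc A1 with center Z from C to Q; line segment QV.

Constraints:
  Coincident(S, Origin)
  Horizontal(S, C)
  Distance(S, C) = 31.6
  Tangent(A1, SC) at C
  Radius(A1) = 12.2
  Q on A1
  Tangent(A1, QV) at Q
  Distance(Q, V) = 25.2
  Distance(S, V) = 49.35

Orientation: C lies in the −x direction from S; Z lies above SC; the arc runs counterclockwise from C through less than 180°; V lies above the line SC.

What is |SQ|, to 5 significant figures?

25.977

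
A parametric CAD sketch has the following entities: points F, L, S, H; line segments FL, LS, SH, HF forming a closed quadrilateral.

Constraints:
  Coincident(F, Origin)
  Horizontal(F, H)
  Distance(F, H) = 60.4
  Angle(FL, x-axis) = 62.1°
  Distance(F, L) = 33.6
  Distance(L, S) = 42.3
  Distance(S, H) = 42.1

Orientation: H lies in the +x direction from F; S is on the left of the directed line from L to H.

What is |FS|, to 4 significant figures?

70.12

Checks: |LS| = 42.30 ✓; |SH| = 42.10 ✓.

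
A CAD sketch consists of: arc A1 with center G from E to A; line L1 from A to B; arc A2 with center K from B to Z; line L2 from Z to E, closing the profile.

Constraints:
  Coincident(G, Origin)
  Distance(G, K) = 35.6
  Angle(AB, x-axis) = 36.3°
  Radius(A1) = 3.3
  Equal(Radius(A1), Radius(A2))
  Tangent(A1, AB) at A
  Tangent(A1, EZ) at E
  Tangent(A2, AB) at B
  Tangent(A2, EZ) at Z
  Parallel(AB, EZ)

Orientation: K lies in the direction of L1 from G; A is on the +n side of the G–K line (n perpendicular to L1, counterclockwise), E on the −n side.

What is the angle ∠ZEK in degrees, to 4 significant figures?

5.296°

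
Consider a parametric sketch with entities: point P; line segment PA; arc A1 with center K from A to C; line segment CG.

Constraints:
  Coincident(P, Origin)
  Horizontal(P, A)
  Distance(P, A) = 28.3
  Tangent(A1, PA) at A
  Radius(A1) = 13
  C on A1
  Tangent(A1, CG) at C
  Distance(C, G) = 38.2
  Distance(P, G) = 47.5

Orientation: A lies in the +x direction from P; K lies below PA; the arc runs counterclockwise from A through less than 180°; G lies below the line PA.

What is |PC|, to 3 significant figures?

18.5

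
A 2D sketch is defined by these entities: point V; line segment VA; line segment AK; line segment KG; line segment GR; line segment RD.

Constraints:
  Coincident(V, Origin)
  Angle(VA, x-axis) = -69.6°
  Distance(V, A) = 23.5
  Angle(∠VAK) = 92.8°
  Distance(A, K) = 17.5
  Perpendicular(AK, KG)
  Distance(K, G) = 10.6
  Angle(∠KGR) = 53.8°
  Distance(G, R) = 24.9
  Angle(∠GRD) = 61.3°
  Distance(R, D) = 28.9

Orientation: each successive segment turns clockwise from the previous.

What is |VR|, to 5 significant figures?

27.616

V is at the origin; VA runs at -69.6° with length 23.5, so A = (8.1914, -22.026). ∠VAK = 92.8° gives AK at -156.80° from the x-axis; with |AK| = 17.5, K = (-7.8934, -28.920). AK ⟂ KG, so KG runs at 113.20°; with |KG| = 10.6, G = (-12.069, -19.177). ∠KGR = 53.8° gives GR at -13.000° from the x-axis; with |GR| = 24.9, R = (12.193, -24.779). Then |VR| = |R − V| = 27.616.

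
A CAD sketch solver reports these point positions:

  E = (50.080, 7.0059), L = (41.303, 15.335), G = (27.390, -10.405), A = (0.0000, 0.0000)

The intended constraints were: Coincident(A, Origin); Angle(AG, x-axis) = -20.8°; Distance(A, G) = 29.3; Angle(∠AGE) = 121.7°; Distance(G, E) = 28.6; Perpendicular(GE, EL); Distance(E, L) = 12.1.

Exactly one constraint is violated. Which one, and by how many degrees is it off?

Perpendicular(GE, EL) — off by 9.00°.

A = (0.00, 0.00) ✓; AG at -20.80° ✓; |AG| = 29.30 ✓; ∠AGE = 121.7° ✓; |GE| = 28.60 ✓; ∠(GE, EL) = 99.00° ✗; |EL| = 12.10 ✓.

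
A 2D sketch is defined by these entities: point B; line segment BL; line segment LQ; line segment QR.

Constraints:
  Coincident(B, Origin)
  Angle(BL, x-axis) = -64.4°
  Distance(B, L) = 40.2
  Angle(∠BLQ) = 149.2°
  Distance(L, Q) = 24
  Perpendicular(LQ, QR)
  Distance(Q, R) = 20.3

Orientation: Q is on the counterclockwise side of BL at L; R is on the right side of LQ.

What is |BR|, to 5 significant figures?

71.395

B is at the origin; BL runs at -64.4° with length 40.2, so L = 40.2·(cos -64.4°, sin -64.4°) = (17.370, -36.254). ∠BLQ = 149.2°, so LQ runs at -64.4° + (180° − 149.2°) = -33.600° from the x-axis; with |LQ| = 24.0, Q = L + 24.0·(cos -33.600°, sin -33.600°) = (37.360, -49.535). LQ ⟂ QR; with |QR| = 20.3 on the right of LQ, R = Q + 20.3·(-0.55339, -0.83292) = (26.126, -66.443). Then |BR| = |R − B| = 71.395.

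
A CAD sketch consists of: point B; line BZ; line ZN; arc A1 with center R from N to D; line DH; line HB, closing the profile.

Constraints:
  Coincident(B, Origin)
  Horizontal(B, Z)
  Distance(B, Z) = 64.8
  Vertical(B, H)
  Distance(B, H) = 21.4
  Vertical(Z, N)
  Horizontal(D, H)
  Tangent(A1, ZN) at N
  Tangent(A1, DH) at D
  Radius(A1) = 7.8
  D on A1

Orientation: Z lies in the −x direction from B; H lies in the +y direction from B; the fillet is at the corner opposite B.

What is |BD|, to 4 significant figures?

60.88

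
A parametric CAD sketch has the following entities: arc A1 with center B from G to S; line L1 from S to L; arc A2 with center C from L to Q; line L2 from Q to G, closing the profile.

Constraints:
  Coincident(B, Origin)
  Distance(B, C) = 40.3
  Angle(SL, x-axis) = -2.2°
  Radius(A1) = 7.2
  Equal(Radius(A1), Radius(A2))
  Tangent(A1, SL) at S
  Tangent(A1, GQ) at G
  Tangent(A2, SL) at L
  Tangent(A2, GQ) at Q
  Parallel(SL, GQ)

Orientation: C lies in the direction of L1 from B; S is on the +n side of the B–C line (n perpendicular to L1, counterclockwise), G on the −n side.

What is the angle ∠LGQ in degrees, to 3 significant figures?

19.7°

The slot axis is L1's direction at -2.2°, so u = (cos -2.2°, sin -2.2°) = (0.999, -0.0384) and n = (−sin -2.2°, cos -2.2°) = (0.0384, 0.999). B is at the origin and C lies 40.3 along u from B, so C = 40.3·u = (40.3, -1.55). Tangency of A1 to both parallel lines with radius 7.2 puts S and G at B ± 7.2·n: S = (0.276, 7.19), G = (-0.276, -7.19). Equal radii place L and Q the same way about C: L = C + 7.2·n = (40.5, 5.65), Q = C − 7.2·n = (40.0, -8.74). Then cos ∠LGQ = GL·GQ / (|GL||GQ|), giving 19.7°.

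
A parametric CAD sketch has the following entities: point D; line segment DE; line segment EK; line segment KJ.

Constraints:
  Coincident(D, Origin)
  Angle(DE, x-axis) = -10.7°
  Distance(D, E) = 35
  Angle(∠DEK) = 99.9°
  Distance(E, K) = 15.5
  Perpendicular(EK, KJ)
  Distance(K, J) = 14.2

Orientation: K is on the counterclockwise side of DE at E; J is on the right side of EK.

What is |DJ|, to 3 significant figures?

53.2

∠DEK = 99.9°, so EK runs at -10.7° + (180° − 99.9°) = 69.4° from the x-axis; with |EK| = 15.5, K = E + 15.5·(cos 69.4°, sin 69.4°) = (39.8, 8.01). The perpendicularity gives KJ at right angles to EK; with |KJ| = 14.2 on the right of EK, J = K + 14.2·(0.936, -0.352) = (53.1, 3.01). Then |DJ| = |J − D| = 53.2.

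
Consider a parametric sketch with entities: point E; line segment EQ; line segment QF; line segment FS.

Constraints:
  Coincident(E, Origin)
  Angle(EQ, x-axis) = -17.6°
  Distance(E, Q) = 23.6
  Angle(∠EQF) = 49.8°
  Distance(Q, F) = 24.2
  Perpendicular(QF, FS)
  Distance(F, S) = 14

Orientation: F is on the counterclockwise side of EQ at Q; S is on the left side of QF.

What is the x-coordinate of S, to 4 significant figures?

0.2704

E is at the origin; EQ runs at -17.6° with length 23.6, so Q = 23.6·(cos -17.6°, sin -17.6°) = (22.50, -7.136). ∠EQF = 49.8°, so QF runs at -17.6° + (180° − 49.8°) = 112.6° from the x-axis; with |QF| = 24.2, F = Q + 24.2·(cos 112.6°, sin 112.6°) = (13.20, 15.21). The perpendicularity gives FS at right angles to QF; with |FS| = 14.0 on the left of QF, S = F + 14.0·(-0.9232, -0.3843) = (0.2704, 9.826). So S.x = 0.2704.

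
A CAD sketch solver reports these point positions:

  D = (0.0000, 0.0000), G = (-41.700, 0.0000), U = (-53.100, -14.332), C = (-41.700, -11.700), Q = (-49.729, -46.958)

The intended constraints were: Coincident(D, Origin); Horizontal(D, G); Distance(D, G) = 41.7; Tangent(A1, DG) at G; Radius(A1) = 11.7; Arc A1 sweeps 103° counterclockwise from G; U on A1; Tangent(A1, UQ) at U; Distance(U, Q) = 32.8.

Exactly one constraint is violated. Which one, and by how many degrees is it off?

Tangent(A1, UQ) at U — off by 7.10°.

D = (0.00, 0.00) ✓; D.y = 0.00, G.y = 0.00 ✓; |DG| = 41.70 ✓; ∠(CG, GD) = 90.00° ✓; |CG| = 11.70 ✓; bearing(C→U) − bearing(C→G) = 103.0° ✓; |CU| = 11.70 ✓; ∠(CU, UQ) = 97.10° ✗; |UQ| = 32.80 ✓.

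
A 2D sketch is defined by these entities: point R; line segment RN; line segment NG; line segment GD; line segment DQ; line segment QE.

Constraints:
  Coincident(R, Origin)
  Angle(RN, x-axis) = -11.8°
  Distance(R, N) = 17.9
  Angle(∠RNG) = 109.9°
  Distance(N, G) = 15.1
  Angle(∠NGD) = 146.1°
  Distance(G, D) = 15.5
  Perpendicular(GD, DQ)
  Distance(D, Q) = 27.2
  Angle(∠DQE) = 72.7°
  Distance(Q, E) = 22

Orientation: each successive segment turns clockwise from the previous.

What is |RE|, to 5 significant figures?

5.7984

R is at the origin; RN runs at -11.8° with length 17.9, so N = (17.522, -3.6605). ∠RNG = 109.9° gives NG at -81.900° from the x-axis; with |NG| = 15.1, G = (19.649, -18.610). ∠NGD = 146.1° gives GD at -115.80° from the x-axis; with |GD| = 15.5, D = (12.903, -32.565). GD is perpendicular to DQ, so DQ runs at 154.20°; with |DQ| = 27.2, Q = (-11.585, -20.726). ∠DQE = 72.7° gives QE at 46.900° from the x-axis; with |QE| = 22.0, E = (3.4466, -4.6629). Then |RE| = |E − R| = 5.7984.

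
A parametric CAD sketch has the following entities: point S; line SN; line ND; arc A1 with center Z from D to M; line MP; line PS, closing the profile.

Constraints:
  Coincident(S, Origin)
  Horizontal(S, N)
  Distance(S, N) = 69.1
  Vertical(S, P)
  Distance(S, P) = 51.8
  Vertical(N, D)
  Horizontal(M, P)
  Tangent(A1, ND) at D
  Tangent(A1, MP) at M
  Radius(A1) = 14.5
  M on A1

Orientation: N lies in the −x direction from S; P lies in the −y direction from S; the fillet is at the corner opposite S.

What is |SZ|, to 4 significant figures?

66.12

S is at the origin; SN is horizontal with |SN| = 69.1 and N on the −x side, so N = (-69.10, 0.000). S and P share the same x with |SP| = 51.8 and P on the −y side, so P = (0.000, -51.80). The virtual corner opposite S is at (-69.10, -51.80). The tangent condition forces ZD to be normal to ND and tangency of A1 to MP means the radius ZM is perpendicular to MP, with radius 14.5, so the center Z sits 14.5 in from both sides at Z = (-54.60, -37.30). Then |SZ| = |Z − S| = 66.12.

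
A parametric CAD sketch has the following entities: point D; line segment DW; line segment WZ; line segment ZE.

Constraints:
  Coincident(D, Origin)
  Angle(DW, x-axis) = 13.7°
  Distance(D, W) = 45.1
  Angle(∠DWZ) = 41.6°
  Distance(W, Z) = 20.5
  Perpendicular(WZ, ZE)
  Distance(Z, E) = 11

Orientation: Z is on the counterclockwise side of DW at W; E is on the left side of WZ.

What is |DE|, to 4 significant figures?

23.10

D is at the origin; DW runs at 13.7° with length 45.1, so W = 45.1·(cos 13.7°, sin 13.7°) = (43.82, 10.68). ∠DWZ = 41.6°, so WZ runs at 13.7° + (180° − 41.6°) = 152.1° from the x-axis; with |WZ| = 20.5, Z = W + 20.5·(cos 152.1°, sin 152.1°) = (25.70, 20.27). WZ is perpendicular to ZE; with |ZE| = 11.0 on the left of WZ, E = Z + 11.0·(-0.4679, -0.8838) = (20.55, 10.55). Then |DE| = |E − D| = 23.10.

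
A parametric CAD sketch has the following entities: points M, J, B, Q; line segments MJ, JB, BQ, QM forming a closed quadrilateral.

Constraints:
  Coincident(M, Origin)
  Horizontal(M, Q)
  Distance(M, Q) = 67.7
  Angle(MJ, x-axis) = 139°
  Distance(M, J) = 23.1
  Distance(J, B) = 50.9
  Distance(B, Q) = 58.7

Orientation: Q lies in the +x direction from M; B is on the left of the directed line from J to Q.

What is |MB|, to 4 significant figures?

49.01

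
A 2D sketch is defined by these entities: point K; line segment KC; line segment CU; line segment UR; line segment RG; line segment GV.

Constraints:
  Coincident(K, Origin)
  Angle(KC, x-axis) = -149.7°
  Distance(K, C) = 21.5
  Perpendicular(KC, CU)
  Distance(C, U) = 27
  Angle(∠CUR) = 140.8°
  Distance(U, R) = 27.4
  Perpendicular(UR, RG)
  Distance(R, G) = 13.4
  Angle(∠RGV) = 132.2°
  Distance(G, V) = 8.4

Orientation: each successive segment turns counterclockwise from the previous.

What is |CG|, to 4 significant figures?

48.46

K is at the origin; KC runs at -149.7° with length 21.5, so C = (-18.56, -10.85). The perpendicularity gives CU at right angles to KC, so CU runs at -59.70°; with |CU| = 27.0, U = (-4.941, -34.16). ∠CUR = 140.8° gives UR at -20.50° from the x-axis; with |UR| = 27.4, R = (20.72, -43.75). UR ⟂ RG, so RG runs at 69.50°; with |RG| = 13.4, G = (25.42, -31.20). Then |CG| = |G − C| = 48.46.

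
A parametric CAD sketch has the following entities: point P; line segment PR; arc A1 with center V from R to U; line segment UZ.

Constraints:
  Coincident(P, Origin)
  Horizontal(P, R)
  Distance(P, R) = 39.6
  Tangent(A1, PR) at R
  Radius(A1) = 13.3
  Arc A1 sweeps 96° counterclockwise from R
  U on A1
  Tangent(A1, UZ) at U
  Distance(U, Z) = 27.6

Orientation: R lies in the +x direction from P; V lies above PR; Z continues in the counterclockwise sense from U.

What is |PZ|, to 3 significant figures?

65.3

P is at the origin; PR is horizontal with |PR| = 39.6 and R on the +x side, so R = (39.6, 0.00). The tangent condition forces VR to be normal to PR, so V = R + (0, 13.3) = (39.6, 13.3). On A1, R sits at bearing -90° from V; a 96° counterclockwise sweep puts U at bearing 6°, so U = V + 13.3·(cos 6°, sin 6°) = (52.8, 14.7). A1 meets UZ tangentially, so VU is at right angles to UZ, so UZ runs along (−sin 6°, cos 6°); with |UZ| = 27.6, Z = (49.9, 42.1). Then |PZ| = |Z − P| = 65.3.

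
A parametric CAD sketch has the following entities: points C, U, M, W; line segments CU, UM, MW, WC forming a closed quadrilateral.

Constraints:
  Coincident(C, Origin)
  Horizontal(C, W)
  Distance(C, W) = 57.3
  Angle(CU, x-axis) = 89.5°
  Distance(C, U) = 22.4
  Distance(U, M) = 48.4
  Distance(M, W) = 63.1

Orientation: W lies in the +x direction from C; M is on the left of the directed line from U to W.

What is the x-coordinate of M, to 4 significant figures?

32.81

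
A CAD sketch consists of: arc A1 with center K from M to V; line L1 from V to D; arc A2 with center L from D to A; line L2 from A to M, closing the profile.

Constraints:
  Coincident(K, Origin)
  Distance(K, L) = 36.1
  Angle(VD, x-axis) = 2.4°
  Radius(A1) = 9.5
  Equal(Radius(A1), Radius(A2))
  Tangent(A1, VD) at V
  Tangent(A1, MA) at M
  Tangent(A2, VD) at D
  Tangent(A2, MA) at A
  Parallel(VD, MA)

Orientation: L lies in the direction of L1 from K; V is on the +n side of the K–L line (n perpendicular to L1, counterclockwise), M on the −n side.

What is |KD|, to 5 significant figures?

37.329

The slot axis is L1's direction at 2.4°, so u = (cos 2.4°, sin 2.4°) = (0.99912, 0.041876) and n = (−sin 2.4°, cos 2.4°) = (-0.041876, 0.99912). K is at the origin and L lies 36.1 along u from K, so L = 36.1·u = (36.068, 1.5117). Tangency of A1 to both parallel lines with radius 9.5 puts V and M at K ± 9.5·n: V = (-0.39782, 9.4917), M = (0.39782, -9.4917). Equal radii place D and A the same way about L: D = L + 9.5·n = (35.671, 11.003), A = L − 9.5·n = (36.466, -7.9800). Then |KD| = |D − K| = 37.329.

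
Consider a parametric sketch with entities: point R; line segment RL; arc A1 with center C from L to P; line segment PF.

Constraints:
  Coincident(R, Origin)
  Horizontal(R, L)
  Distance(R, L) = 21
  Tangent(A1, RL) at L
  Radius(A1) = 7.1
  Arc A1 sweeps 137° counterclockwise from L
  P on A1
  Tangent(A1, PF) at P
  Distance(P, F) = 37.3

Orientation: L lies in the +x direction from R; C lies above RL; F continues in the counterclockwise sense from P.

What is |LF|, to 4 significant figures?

43.90

R is at the origin; R and L share the same y with |RL| = 21.0 and L on the +x side, so L = (21.00, 0.000). Tangency of A1 to RL means the radius CL is perpendicular to RL, so C = L + (0, 7.1) = (21.00, 7.100). On A1, L sits at bearing -90° from C; a 137° counterclockwise sweep puts P at bearing 47°, so P = C + 7.1·(cos 47°, sin 47°) = (25.84, 12.29). A1 meets PF tangentially, so CP is at right angles to PF, so PF runs along (−sin 47°, cos 47°); with |PF| = 37.3, F = (-1.437, 37.73). Then |LF| = |F − L| = 43.90.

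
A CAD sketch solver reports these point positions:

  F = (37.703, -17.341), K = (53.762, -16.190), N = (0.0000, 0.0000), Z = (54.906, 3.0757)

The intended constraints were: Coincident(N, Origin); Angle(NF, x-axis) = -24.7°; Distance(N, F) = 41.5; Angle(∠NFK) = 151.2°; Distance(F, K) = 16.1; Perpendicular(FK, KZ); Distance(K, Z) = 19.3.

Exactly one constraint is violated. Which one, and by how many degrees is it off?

Perpendicular(FK, KZ) — off by 7.50°.

N = (0.00, 0.00) ✓; NF at -24.70° ✓; |NF| = 41.50 ✓; ∠NFK = 151.2° ✓; |FK| = 16.10 ✓; ∠(FK, KZ) = 82.50° ✗; |KZ| = 19.30 ✓.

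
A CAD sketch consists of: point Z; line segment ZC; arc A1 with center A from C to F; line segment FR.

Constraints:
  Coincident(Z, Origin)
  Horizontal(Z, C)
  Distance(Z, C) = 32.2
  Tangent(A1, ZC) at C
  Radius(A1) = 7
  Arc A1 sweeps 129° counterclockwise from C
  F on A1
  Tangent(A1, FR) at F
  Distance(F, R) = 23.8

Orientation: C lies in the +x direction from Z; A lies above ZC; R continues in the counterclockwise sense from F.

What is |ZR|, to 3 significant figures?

37.5

Z is at the origin; Z and C share the same y with |ZC| = 32.2 and C on the +x side, so C = (32.2, 0.00). Tangency of A1 to ZC means the radius AC is perpendicular to ZC, so A = C + (0, 7) = (32.2, 7.00). On A1, C sits at bearing -90° from A; a 129° counterclockwise sweep puts F at bearing 39°, so F = A + 7.0·(cos 39°, sin 39°) = (37.6, 11.4). A1 meets FR tangentially, so AF is at right angles to FR, so FR runs along (−sin 39°, cos 39°); with |FR| = 23.8, R = (22.7, 29.9). Then |ZR| = |R − Z| = 37.5.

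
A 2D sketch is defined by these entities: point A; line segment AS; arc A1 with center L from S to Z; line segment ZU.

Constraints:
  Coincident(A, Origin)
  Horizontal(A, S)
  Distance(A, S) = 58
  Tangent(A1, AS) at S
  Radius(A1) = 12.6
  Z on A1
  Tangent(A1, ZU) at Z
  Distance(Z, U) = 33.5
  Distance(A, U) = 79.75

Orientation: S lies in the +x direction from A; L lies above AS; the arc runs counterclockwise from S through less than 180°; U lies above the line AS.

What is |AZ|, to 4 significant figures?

71.95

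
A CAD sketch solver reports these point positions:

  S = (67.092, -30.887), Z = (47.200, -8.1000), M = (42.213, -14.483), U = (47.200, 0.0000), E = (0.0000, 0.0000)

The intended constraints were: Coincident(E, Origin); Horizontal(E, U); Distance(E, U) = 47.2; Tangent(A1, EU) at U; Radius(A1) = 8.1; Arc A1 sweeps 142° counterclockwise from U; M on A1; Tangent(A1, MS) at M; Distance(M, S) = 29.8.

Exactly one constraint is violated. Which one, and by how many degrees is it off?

Tangent(A1, MS) at M — off by 4.60°.

E = (0.00, 0.00) ✓; E.y = 0.00, U.y = 0.00 ✓; |EU| = 47.20 ✓; ∠(ZU, UE) = 90.00° ✓; |ZU| = 8.100 ✓; bearing(Z→M) − bearing(Z→U) = 142.0° ✓; |ZM| = 8.100 ✓; ∠(ZM, MS) = 85.40° ✗; |MS| = 29.80 ✓.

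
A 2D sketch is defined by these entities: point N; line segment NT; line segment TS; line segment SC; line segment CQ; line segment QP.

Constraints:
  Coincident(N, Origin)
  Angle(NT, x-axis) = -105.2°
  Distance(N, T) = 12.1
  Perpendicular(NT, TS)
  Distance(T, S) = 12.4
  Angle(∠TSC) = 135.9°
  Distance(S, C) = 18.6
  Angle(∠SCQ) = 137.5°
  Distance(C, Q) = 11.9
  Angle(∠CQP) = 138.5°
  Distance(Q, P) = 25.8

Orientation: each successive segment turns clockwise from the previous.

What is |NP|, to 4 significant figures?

34.67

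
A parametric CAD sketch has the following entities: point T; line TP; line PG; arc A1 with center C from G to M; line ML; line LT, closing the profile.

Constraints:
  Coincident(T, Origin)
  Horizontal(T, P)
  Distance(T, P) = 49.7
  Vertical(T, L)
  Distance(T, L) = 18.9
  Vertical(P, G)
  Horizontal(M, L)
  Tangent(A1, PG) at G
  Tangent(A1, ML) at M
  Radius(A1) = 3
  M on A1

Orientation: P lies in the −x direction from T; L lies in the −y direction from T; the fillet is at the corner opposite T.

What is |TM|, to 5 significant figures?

50.380

The virtual corner opposite T is at (-49.700, -18.900). A1 meets PG tangentially, so CG is at right angles to PG and A1 meets ML tangentially, so CM is at right angles to ML, with radius 3.0, so the center C sits 3.0 in from both sides at C = (-46.700, -15.900). That places the tangent points at G = (-49.700, -15.900) on PG and M = (-46.700, -18.900) on ML. Then |TM| = |M − T| = 50.380.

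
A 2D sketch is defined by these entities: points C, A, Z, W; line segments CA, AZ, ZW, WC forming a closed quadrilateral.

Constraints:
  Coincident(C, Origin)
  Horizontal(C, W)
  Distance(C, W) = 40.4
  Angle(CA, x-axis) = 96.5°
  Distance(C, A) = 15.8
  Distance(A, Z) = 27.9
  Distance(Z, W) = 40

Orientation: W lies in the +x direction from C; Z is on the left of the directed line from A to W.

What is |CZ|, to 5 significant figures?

39.071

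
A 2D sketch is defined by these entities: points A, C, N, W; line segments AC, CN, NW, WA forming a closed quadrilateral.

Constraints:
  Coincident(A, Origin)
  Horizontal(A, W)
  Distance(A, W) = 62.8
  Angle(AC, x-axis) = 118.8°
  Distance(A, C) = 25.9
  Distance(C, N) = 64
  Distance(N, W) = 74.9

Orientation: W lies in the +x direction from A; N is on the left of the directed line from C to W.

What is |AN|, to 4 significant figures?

75.66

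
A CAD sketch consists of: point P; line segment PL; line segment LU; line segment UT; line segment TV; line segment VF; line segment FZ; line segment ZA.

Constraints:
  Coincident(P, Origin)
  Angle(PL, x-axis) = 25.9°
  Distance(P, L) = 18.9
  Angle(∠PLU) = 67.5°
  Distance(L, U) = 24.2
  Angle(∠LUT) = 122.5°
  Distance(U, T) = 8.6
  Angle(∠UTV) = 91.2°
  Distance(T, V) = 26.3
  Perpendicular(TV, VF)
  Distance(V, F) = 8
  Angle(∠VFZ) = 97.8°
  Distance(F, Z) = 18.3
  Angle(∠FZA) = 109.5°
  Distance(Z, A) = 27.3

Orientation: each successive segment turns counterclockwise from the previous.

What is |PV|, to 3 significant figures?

4.39

P is at the origin; PL runs at 25.9° with length 18.9, so L = (17.0, 8.26). ∠PLU = 67.5° gives LU at 138° from the x-axis; with |LU| = 24.2, U = (-1.10, 24.3). ∠LUT = 122.5° gives UT at -164° from the x-axis; with |UT| = 8.6, T = (-9.37, 22.0). ∠UTV = 91.2° gives TV at -75.3° from the x-axis; with |TV| = 26.3, V = (-2.69, -3.47). Then |PV| = |V − P| = 4.39.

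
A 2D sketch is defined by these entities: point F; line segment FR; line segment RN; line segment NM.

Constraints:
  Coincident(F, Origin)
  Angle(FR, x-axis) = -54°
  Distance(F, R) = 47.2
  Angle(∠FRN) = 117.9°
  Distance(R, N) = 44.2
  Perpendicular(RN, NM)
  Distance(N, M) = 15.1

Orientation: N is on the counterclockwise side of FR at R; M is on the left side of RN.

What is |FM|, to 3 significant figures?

71.4

F is at the origin; FR runs at -54.0° with length 47.2, so R = 47.2·(cos -54.0°, sin -54.0°) = (27.7, -38.2). ∠FRN = 117.9°, so RN runs at -54.0° + (180° − 117.9°) = 8.10° from the x-axis; with |RN| = 44.2, N = R + 44.2·(cos 8.10°, sin 8.10°) = (71.5, -32.0). RN ⟂ NM; with |NM| = 15.1 on the left of RN, M = N + 15.1·(-0.141, 0.990) = (69.4, -17.0). Then |FM| = |M − F| = 71.4.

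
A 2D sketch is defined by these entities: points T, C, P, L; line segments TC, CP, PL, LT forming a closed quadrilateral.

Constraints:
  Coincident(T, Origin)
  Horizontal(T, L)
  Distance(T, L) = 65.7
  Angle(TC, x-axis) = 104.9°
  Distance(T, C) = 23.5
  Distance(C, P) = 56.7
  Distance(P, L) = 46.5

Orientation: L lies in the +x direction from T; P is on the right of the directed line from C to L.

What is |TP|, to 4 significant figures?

35.41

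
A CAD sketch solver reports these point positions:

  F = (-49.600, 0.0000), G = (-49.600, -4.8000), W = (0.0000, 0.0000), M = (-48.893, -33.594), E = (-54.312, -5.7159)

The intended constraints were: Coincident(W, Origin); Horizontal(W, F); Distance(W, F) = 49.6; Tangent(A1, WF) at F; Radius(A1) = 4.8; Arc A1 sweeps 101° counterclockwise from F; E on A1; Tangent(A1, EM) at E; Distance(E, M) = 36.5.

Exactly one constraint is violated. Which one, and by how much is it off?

Distance(E, M) = 36.5 — off by 8.10.

W = (0.00, 0.00) ✓; W.y = 0.00, F.y = 0.00 ✓; |WF| = 49.60 ✓; ∠(GF, FW) = 90.00° ✓; |GF| = 4.800 ✓; bearing(G→E) − bearing(G→F) = 101.0° ✓; |GE| = 4.800 ✓; ∠(GE, EM) = 90.00° ✓; |EM| = 28.40 ✗.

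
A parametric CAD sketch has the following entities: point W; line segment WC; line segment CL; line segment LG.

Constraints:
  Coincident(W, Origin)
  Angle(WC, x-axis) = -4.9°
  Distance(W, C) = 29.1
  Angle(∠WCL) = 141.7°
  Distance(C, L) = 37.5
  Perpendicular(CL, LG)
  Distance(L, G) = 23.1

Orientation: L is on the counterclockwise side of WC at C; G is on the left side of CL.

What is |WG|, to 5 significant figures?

60.549

∠WCL = 141.7°, so CL runs at -4.9° + (180° − 141.7°) = 33.400° from the x-axis; with |CL| = 37.5, L = C + 37.5·(cos 33.400°, sin 33.400°) = (60.300, 18.157). CL is perpendicular to LG; with |LG| = 23.1 on the left of CL, G = L + 23.1·(-0.55048, 0.83485) = (47.584, 37.442). Then |WG| = |G − W| = 60.549.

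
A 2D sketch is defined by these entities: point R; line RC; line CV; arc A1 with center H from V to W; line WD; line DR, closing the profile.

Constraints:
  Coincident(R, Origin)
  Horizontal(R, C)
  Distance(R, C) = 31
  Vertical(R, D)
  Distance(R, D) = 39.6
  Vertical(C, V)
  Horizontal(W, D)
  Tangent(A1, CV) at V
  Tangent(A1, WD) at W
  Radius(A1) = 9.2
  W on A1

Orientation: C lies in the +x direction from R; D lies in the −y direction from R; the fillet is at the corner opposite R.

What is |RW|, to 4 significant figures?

45.20

The virtual corner opposite R is at (31.00, -39.60). Tangency of A1 to CV means the radius HV is perpendicular to CV and A1 meets WD tangentially, so HW is at right angles to WD, with radius 9.2, so the center H sits 9.2 in from both sides at H = (21.80, -30.40). That places the tangent points at V = (31.00, -30.40) on CV and W = (21.80, -39.60) on WD. Then |RW| = |W − R| = 45.20.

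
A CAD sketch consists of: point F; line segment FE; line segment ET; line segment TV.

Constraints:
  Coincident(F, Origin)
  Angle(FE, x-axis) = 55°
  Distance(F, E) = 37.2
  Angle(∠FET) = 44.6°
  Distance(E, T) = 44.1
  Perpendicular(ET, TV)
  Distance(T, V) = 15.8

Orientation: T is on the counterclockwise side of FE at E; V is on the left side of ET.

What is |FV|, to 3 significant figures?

20.4

F is at the origin; FE runs at 55.0° with length 37.2, so E = 37.2·(cos 55.0°, sin 55.0°) = (21.3, 30.5). ∠FET = 44.6°, so ET runs at 55.0° + (180° − 44.6°) = 190° from the x-axis; with |ET| = 44.1, T = E + 44.1·(cos 190°, sin 190°) = (-22.0, 22.5). ET is perpendicular to TV; with |TV| = 15.8 on the left of ET, V = T + 15.8·(0.181, -0.984) = (-19.2, 6.97). Then |FV| = |V − F| = 20.4.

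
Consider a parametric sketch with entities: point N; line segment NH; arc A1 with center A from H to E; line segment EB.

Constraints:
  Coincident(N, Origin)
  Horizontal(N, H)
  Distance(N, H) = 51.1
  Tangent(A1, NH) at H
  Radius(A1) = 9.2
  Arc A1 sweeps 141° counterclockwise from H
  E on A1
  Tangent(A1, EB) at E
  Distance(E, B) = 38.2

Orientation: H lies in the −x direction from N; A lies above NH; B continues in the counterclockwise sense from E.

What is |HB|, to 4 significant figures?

46.93

N is at the origin; N and H share the same y with |NH| = 51.1 and H on the −x side, so H = (-51.10, 0.000). Tangency of A1 to NH means the radius AH is perpendicular to NH, so A = H + (0, 9.2) = (-51.10, 9.200). On A1, H sits at bearing -90° from A; a 141° counterclockwise sweep puts E at bearing 51°, so E = A + 9.2·(cos 51°, sin 51°) = (-45.31, 16.35). A1 meets EB tangentially, so AE is at right angles to EB, so EB runs along (−sin 51°, cos 51°); with |EB| = 38.2, B = (-75.00, 40.39). Then |HB| = |B − H| = 46.93.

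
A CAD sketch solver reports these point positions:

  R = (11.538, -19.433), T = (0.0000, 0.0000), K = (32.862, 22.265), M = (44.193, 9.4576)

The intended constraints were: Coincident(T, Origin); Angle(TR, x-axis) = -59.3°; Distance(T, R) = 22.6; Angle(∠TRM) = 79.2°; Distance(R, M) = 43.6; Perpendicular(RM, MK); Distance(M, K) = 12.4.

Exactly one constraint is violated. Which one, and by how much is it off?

Distance(M, K) = 12.4 — off by 4.70.

T = (0.00, 0.00) ✓; TR at -59.30° ✓; |TR| = 22.60 ✓; ∠TRM = 79.20° ✓; |RM| = 43.60 ✓; ∠(RM, MK) = 90.00° ✓; |MK| = 17.10 ✗.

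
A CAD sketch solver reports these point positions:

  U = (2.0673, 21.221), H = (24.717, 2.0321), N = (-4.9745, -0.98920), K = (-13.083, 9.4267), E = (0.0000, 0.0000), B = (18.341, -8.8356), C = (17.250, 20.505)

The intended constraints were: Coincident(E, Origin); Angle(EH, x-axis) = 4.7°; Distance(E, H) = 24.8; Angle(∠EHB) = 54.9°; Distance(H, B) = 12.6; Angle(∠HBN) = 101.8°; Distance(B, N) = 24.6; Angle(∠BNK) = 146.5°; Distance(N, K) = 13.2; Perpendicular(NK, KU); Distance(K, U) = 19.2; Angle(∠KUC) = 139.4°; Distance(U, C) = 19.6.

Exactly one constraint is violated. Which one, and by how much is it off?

Distance(U, C) = 19.6 — off by 4.40.

E = (0.00, 0.00) ✓; EH at 4.700° ✓; |EH| = 24.80 ✓; ∠EHB = 54.90° ✓; |HB| = 12.60 ✓; ∠HBN = 101.8° ✓; |BN| = 24.60 ✓; ∠BNK = 146.5° ✓; |NK| = 13.20 ✓; ∠(NK, KU) = 90.00° ✓; |KU| = 19.20 ✓; ∠KUC = 139.4° ✓; |UC| = 15.20 ✗.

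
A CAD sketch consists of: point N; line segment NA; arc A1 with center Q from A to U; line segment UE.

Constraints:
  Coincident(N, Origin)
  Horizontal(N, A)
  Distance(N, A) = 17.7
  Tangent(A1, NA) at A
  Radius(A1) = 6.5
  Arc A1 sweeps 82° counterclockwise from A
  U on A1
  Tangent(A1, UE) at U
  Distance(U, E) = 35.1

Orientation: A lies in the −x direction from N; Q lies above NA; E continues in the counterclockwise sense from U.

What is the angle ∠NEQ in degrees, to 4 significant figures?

27.47°

N is at the origin; NA is horizontal with |NA| = 17.7 and A on the −x side, so A = (-17.70, 0.000). The tangent condition forces QA to be normal to NA, so Q = A + (0, 6.5) = (-17.70, 6.500). On A1, A sits at bearing -90° from Q; an 82° counterclockwise sweep puts U at bearing -8°, so U = Q + 6.5·(cos -8°, sin -8°) = (-11.26, 5.595). Tangency of A1 to UE means the radius QU is perpendicular to UE, so UE runs along (−sin -8°, cos -8°); with |UE| = 35.1, E = (-6.378, 40.35). Then cos ∠NEQ = EN·EQ / (|EN||EQ|), giving 27.47°.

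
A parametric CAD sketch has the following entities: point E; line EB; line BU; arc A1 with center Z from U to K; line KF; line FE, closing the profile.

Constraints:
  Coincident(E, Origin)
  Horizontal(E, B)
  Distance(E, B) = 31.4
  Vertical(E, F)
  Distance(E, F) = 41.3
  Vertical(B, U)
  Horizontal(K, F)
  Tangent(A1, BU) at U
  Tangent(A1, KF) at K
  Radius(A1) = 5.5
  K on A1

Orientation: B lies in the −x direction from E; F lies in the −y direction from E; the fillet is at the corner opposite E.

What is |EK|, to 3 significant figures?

48.7

E is at the origin; E and B share the same y with |EB| = 31.4 and B on the −x side, so B = (-31.4, 0.00). E and F share the same x with |EF| = 41.3 and F on the −y side, so F = (0.00, -41.3). The virtual corner opposite E is at (-31.4, -41.3). Since A1 is tangent to BU there, ZU ⟂ BU and the tangent condition forces ZK to be normal to KF, with radius 5.5, so the center Z sits 5.5 in from both sides at Z = (-25.9, -35.8). That places the tangent points at U = (-31.4, -35.8) on BU and K = (-25.9, -41.3) on KF. Then |EK| = |K − E| = 48.7.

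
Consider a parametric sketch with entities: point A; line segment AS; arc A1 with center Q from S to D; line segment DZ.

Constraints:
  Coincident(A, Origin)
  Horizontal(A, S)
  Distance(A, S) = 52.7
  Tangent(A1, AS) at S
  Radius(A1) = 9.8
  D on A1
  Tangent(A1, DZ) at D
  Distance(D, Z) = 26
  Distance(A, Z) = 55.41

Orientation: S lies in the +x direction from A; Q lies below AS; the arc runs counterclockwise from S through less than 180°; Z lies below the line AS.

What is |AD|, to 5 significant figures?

43.968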